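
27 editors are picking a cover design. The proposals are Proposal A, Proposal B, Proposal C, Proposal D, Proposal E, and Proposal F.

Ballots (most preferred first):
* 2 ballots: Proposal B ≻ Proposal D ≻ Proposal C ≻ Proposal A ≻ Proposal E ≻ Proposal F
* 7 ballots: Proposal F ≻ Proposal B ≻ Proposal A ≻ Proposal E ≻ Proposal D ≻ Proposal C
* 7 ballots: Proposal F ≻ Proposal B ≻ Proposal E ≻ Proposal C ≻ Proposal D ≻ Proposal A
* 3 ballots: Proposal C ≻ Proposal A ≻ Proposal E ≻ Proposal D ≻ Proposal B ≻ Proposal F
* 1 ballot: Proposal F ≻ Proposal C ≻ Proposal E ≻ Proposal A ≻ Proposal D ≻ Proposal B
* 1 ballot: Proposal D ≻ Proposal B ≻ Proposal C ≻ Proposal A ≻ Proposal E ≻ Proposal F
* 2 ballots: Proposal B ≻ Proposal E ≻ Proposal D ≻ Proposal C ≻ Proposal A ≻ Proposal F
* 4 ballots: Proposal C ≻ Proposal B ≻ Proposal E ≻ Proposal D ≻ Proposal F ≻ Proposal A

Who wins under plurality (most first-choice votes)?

First-place votes: Proposal A 0, Proposal B 4, Proposal C 7, Proposal D 1, Proposal E 0, Proposal F 15.

Proposal F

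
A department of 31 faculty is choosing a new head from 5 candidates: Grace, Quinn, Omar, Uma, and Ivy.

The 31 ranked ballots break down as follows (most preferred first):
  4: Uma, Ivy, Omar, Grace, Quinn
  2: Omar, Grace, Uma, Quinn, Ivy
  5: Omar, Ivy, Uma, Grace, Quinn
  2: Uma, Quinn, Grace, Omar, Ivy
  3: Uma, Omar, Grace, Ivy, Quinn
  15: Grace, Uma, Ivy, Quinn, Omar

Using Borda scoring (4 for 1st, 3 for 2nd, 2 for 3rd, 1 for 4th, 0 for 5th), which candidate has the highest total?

Grace: 4×1 + 2×3 + 5×1 + 2×2 + 3×2 + 15×4 = 85
Quinn: 4×0 + 2×1 + 5×0 + 2×3 + 3×0 + 15×1 = 23
Omar: 4×2 + 2×4 + 5×4 + 2×1 + 3×3 + 15×0 = 47
Uma: 4×4 + 2×2 + 5×2 + 2×4 + 3×4 + 15×3 = 95
Ivy: 4×3 + 2×0 + 5×3 + 2×0 + 3×1 + 15×2 = 60

Uma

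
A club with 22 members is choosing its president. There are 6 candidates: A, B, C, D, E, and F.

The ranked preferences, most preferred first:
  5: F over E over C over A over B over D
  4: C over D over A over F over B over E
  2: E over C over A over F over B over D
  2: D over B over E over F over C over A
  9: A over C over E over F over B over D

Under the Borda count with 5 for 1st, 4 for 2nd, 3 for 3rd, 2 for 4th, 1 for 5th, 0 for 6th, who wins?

A: 5×2 + 4×3 + 2×3 + 2×0 + 9×5 = 73
B: 5×1 + 4×1 + 2×1 + 2×4 + 9×1 = 28
C: 5×3 + 4×5 + 2×4 + 2×1 + 9×4 = 81
D: 5×0 + 4×4 + 2×0 + 2×5 + 9×0 = 26
E: 5×4 + 4×0 + 2×5 + 2×3 + 9×3 = 63
F: 5×5 + 4×2 + 2×2 + 2×2 + 9×2 = 59

C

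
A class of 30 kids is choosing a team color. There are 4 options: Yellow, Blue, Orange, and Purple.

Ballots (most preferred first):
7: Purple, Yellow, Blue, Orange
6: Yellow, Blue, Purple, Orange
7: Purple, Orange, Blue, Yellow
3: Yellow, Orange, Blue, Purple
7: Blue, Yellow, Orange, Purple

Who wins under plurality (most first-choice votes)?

First-place votes: Yellow 9, Blue 7, Orange 0, Purple 14.

Purple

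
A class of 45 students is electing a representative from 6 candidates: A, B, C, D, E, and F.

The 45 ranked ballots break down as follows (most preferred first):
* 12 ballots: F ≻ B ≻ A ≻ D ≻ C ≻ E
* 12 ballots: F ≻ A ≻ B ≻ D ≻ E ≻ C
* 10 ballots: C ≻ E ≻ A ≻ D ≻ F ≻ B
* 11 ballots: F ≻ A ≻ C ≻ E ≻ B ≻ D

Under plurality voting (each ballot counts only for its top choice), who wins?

F

First-place votes: A 0, B 0, C 10, D 0, E 0, F 35.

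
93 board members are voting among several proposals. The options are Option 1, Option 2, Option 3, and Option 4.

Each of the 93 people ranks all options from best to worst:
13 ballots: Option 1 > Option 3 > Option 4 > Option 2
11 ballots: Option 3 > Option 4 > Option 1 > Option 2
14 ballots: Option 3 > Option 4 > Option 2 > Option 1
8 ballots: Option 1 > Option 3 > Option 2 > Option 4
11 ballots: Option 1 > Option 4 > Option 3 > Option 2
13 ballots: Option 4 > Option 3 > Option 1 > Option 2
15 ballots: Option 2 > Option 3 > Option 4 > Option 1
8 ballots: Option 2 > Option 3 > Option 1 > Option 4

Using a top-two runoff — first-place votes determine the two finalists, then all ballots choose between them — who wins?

Round 1 first-place votes: Option 1 32, Option 2 23, Option 3 25, Option 4 13. Option 1 and Option 3 advance.
Runoff: Option 1 is ranked above Option 3 on 32 ballots, Option 3 above Option 1 on 61.

Option 3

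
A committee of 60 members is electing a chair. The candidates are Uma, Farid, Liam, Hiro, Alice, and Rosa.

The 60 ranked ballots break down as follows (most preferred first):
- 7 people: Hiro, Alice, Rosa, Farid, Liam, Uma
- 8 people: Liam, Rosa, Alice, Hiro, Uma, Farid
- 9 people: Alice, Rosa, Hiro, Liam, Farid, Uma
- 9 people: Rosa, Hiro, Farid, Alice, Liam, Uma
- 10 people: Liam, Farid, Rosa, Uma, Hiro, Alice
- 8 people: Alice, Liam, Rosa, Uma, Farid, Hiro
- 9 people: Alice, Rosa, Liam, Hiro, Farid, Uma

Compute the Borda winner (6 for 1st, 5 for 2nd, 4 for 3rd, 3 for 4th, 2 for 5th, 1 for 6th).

Rosa

Uma: 7×1 + 8×2 + 9×1 + 9×1 + 10×3 + 8×3 + 9×1 = 104
Farid: 7×3 + 8×1 + 9×2 + 9×4 + 10×5 + 8×2 + 9×2 = 167
Liam: 7×2 + 8×6 + 9×3 + 9×2 + 10×6 + 8×5 + 9×4 = 243
Hiro: 7×6 + 8×3 + 9×4 + 9×5 + 10×2 + 8×1 + 9×3 = 202
Alice: 7×5 + 8×4 + 9×6 + 9×3 + 10×1 + 8×6 + 9×6 = 260
Rosa: 7×4 + 8×5 + 9×5 + 9×6 + 10×4 + 8×4 + 9×5 = 284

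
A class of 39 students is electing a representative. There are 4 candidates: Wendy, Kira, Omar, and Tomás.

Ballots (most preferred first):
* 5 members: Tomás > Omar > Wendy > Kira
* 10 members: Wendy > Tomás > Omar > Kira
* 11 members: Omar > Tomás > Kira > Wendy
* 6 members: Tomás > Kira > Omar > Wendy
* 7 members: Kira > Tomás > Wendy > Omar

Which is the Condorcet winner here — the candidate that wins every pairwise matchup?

Tomás vs Wendy: 29–10
Tomás vs Kira: 32–7
Tomás vs Omar: 28–11
Tomás beats every other candidate.

Tomás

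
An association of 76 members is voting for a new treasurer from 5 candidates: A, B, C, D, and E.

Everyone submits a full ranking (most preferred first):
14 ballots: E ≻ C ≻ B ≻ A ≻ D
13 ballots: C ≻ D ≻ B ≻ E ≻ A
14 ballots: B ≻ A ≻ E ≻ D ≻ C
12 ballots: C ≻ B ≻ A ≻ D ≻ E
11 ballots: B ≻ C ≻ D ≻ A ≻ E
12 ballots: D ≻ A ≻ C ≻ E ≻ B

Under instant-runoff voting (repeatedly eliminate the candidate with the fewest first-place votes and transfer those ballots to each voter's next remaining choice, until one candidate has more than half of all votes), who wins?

Round 1: A 0, B 25, C 25, D 12, E 14. A eliminated.
Round 2: B 25, C 25, D 12, E 14. D eliminated.
Round 3: B 25, C 37, E 14. E eliminated.
Round 4: B 25, C 51. C has a majority (≥39).

C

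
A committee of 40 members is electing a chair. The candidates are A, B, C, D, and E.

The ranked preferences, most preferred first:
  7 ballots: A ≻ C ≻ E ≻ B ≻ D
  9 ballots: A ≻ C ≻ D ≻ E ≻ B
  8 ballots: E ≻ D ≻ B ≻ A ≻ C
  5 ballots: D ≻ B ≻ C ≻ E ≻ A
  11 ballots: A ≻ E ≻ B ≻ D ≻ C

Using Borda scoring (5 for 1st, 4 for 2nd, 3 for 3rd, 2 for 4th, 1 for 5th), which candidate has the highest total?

A: 7×5 + 9×5 + 8×2 + 5×1 + 11×5 = 156
B: 7×2 + 9×1 + 8×3 + 5×4 + 11×3 = 100
C: 7×4 + 9×4 + 8×1 + 5×3 + 11×1 = 98
D: 7×1 + 9×3 + 8×4 + 5×5 + 11×2 = 113
E: 7×3 + 9×2 + 8×5 + 5×2 + 11×4 = 133

A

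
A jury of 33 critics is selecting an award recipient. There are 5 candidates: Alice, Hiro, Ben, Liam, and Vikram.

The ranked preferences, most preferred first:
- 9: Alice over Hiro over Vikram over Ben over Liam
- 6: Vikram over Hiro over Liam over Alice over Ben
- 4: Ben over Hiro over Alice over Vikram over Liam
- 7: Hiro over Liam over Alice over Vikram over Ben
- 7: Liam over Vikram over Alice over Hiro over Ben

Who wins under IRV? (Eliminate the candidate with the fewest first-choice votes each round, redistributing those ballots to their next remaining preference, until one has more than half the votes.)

Round 1: Alice 9, Hiro 7, Ben 4, Liam 7, Vikram 6. Ben eliminated.
Round 2: Alice 9, Hiro 11, Liam 7, Vikram 6. Vikram eliminated.
Round 3: Alice 9, Hiro 17, Liam 7. Hiro has a majority (≥17).

Hiro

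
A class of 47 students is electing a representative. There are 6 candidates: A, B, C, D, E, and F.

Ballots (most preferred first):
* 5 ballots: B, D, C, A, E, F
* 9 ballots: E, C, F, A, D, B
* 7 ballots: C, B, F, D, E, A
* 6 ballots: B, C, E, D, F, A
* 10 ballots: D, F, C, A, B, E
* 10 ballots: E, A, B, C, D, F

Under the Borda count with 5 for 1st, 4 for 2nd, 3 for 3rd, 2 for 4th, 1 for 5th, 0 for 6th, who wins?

A: 5×2 + 9×2 + 7×0 + 6×0 + 10×2 + 10×4 = 88
B: 5×5 + 9×0 + 7×4 + 6×5 + 10×1 + 10×3 = 123
C: 5×3 + 9×4 + 7×5 + 6×4 + 10×3 + 10×2 = 160
D: 5×4 + 9×1 + 7×2 + 6×2 + 10×5 + 10×1 = 115
E: 5×1 + 9×5 + 7×1 + 6×3 + 10×0 + 10×5 = 125
F: 5×0 + 9×3 + 7×3 + 6×1 + 10×4 + 10×0 = 94

C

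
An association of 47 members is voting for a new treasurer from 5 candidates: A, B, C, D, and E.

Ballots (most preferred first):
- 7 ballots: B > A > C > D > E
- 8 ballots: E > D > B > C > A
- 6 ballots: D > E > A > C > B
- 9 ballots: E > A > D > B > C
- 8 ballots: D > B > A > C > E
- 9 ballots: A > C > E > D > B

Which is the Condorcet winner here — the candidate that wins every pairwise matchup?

A vs B: 24–23
A vs C: 39–8
A vs D: 25–22
A vs E: 24–23
A beats every other candidate.

A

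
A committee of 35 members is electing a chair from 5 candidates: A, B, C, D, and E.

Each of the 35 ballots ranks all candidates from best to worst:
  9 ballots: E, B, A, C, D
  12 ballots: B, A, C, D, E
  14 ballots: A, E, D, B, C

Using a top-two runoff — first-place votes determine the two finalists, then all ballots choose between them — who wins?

Round 1 first-place votes: A 14, B 12, C 0, D 0, E 9. A and B advance.
Runoff: A is ranked above B on 14 ballots, B above A on 21.

B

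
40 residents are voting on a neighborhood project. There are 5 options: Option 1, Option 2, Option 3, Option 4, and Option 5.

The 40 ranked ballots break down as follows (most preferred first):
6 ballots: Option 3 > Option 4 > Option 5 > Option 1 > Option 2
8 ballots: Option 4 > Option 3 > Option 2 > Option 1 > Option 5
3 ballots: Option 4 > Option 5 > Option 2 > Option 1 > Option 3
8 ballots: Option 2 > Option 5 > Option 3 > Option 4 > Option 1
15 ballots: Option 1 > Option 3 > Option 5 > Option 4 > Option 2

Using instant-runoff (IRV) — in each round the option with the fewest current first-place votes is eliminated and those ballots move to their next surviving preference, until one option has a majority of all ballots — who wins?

Round 1: Option 1 15, Option 2 8, Option 3 6, Option 4 11, Option 5 0. Option 5 eliminated.
Round 2: Option 1 15, Option 2 8, Option 3 6, Option 4 11. Option 3 eliminated.
Round 3: Option 1 15, Option 2 8, Option 4 17. Option 2 eliminated.
Round 4: Option 1 15, Option 4 25. Option 4 has a majority (≥21).

Option 4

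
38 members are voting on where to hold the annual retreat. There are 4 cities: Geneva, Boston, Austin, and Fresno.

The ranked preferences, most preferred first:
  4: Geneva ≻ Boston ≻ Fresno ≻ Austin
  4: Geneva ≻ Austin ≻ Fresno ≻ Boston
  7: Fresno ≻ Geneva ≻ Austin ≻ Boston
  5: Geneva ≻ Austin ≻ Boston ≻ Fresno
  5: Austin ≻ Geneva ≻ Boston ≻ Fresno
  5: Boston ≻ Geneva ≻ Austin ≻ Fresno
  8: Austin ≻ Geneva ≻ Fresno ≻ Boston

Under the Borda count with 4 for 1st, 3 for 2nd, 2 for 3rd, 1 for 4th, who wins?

Geneva

Geneva: 4×4 + 4×4 + 7×3 + 5×4 + 5×3 + 5×3 + 8×3 = 127
Boston: 4×3 + 4×1 + 7×1 + 5×2 + 5×2 + 5×4 + 8×1 = 71
Austin: 4×1 + 4×3 + 7×2 + 5×3 + 5×4 + 5×2 + 8×4 = 107
Fresno: 4×2 + 4×2 + 7×4 + 5×1 + 5×1 + 5×1 + 8×2 = 75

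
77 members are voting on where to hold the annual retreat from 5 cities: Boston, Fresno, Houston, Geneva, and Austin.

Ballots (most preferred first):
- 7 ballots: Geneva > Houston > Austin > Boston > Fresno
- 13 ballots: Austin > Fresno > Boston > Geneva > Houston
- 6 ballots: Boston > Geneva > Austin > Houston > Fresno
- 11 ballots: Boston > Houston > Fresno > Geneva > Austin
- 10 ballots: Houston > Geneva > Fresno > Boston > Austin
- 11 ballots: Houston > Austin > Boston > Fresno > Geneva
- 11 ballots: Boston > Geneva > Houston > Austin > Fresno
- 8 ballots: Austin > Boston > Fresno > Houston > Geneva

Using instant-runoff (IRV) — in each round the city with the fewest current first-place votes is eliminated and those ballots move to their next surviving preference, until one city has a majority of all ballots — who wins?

Round 1: Boston 28, Fresno 0, Houston 21, Geneva 7, Austin 21. Fresno eliminated.
Round 2: Boston 28, Houston 21, Geneva 7, Austin 21. Geneva eliminated.
Round 3: Boston 28, Houston 28, Austin 21. Austin eliminated.
Round 4: Boston 49, Houston 28. Boston has a majority (≥39).

Boston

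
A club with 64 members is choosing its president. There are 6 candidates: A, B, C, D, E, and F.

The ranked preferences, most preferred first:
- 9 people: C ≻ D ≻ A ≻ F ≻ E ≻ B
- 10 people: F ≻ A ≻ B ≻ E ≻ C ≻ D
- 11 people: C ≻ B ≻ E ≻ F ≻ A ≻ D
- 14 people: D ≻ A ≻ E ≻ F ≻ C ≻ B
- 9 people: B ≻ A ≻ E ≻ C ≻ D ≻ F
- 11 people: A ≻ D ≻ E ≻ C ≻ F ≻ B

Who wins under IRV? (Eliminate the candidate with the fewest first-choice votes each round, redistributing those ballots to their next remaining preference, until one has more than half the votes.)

Round 1: A 11, B 9, C 20, D 14, E 0, F 10. E eliminated.
Round 2: A 11, B 9, C 20, D 14, F 10. B eliminated.
Round 3: A 20, C 20, D 14, F 10. F eliminated.
Round 4: A 30, C 20, D 14. D eliminated.
Round 5: A 44, C 20. A has a majority (≥33).

A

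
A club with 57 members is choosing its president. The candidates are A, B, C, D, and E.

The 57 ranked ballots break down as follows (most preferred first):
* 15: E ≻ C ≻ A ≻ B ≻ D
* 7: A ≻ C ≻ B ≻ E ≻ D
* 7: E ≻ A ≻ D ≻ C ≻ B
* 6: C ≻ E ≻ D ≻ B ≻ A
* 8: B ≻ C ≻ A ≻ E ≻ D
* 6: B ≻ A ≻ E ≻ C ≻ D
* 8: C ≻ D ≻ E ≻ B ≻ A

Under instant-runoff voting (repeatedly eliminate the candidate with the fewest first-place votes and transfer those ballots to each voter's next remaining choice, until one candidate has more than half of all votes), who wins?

Round 1: A 7, B 14, C 14, D 0, E 22. D eliminated.
Round 2: A 7, B 14, C 14, E 22. A eliminated.
Round 3: B 14, C 21, E 22. B eliminated.
Round 4: C 29, E 28. C has a majority (≥29).

C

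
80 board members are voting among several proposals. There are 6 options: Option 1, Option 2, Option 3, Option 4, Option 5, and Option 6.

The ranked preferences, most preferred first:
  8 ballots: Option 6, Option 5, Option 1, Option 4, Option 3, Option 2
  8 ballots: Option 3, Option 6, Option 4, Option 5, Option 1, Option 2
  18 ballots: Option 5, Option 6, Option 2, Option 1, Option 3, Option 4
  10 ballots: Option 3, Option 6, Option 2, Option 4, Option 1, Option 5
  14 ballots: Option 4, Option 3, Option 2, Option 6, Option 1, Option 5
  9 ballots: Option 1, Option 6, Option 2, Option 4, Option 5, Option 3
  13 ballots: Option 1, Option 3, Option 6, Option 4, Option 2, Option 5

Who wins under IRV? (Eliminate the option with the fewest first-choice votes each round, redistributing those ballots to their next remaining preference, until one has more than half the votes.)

Round 1: Option 1 22, Option 2 0, Option 3 18, Option 4 14, Option 5 18, Option 6 8. Option 2 eliminated.
Round 2: Option 1 22, Option 3 18, Option 4 14, Option 5 18, Option 6 8. Option 6 eliminated.
Round 3: Option 1 22, Option 3 18, Option 4 14, Option 5 26. Option 4 eliminated.
Round 4: Option 1 22, Option 3 32, Option 5 26. Option 1 eliminated.
Round 5: Option 3 45, Option 5 35. Option 3 has a majority (≥41).

Option 3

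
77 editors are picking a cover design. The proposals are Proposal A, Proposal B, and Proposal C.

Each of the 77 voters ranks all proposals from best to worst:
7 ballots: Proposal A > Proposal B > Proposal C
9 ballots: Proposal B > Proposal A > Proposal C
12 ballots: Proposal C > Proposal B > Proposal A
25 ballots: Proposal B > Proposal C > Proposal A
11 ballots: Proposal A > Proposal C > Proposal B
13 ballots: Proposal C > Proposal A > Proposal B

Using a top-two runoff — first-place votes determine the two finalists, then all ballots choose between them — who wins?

Round 1 first-place votes: Proposal A 18, Proposal B 34, Proposal C 25. Proposal B and Proposal C advance.
Runoff: Proposal B is ranked above Proposal C on 41 ballots, Proposal C above Proposal B on 36.

Proposal B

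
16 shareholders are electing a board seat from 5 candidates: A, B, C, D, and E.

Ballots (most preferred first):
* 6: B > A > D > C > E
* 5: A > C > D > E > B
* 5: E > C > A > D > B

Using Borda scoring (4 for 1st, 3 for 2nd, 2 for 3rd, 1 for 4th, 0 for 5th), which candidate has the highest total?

A: 6×3 + 5×4 + 5×2 = 48
B: 6×4 + 5×0 + 5×0 = 24
C: 6×1 + 5×3 + 5×3 = 36
D: 6×2 + 5×2 + 5×1 = 27
E: 6×0 + 5×1 + 5×4 = 25

A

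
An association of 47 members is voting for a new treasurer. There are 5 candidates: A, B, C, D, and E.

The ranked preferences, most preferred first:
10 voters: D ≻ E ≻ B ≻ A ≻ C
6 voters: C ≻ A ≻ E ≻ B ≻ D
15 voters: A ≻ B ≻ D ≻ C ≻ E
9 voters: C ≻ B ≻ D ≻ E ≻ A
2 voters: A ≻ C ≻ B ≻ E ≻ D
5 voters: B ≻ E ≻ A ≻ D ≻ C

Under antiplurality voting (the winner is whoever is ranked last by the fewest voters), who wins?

B

Last-place votes: A 9, B 0, C 15, D 8, E 15.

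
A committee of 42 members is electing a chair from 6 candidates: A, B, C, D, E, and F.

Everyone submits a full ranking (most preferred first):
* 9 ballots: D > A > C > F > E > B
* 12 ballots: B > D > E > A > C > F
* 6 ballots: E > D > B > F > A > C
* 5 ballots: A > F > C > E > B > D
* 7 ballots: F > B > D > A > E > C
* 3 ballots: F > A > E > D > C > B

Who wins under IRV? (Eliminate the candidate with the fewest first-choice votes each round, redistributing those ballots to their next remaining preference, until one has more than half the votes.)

Round 1: A 5, B 12, C 0, D 9, E 6, F 10. C eliminated.
Round 2: A 5, B 12, D 9, E 6, F 10. A eliminated.
Round 3: B 12, D 9, E 6, F 15. E eliminated.
Round 4: B 12, D 15, F 15. B eliminated.
Round 5: D 27, F 15. D has a majority (≥22).

D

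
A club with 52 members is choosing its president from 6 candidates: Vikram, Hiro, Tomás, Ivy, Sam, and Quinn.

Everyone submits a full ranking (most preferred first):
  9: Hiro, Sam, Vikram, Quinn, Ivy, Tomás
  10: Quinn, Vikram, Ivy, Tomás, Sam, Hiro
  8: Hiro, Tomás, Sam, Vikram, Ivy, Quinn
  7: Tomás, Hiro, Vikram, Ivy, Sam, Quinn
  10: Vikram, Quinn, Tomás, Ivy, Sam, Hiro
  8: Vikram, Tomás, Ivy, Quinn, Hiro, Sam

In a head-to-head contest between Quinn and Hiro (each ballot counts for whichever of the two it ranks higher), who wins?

Quinn

Quinn is ranked above Hiro on 28 ballots; Hiro above Quinn on 24.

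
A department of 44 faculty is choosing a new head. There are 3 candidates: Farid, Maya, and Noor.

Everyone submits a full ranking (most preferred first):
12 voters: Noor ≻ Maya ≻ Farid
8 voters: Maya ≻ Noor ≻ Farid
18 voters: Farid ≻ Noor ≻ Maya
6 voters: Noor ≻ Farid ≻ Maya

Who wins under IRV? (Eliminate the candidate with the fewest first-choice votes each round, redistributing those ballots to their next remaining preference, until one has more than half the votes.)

Noor

Round 1: Farid 18, Maya 8, Noor 18. Maya eliminated.
Round 2: Farid 18, Noor 26. Noor has a majority (≥23).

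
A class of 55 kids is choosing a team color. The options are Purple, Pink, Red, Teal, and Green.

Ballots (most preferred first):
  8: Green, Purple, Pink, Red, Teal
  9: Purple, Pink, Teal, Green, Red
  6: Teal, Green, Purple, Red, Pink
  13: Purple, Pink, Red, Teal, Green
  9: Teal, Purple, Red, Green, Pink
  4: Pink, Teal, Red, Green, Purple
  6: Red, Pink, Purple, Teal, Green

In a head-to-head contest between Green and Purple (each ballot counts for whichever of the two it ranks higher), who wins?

Green is ranked above Purple on 18 ballots; Purple above Green on 37.

Purple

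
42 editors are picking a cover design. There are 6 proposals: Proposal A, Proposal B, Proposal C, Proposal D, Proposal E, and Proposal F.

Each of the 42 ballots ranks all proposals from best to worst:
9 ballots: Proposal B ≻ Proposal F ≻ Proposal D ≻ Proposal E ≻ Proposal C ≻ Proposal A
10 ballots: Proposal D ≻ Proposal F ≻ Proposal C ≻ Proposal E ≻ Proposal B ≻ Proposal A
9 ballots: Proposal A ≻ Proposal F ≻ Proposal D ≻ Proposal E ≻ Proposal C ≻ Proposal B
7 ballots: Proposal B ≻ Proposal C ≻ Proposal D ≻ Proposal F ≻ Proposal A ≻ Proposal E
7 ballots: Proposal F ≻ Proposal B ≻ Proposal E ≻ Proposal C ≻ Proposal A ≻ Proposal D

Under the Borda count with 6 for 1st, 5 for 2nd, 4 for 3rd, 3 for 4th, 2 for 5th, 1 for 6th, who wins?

Proposal A: 9×1 + 10×1 + 9×6 + 7×2 + 7×2 = 101
Proposal B: 9×6 + 10×2 + 9×1 + 7×6 + 7×5 = 160
Proposal C: 9×2 + 10×4 + 9×2 + 7×5 + 7×3 = 132
Proposal D: 9×4 + 10×6 + 9×4 + 7×4 + 7×1 = 167
Proposal E: 9×3 + 10×3 + 9×3 + 7×1 + 7×4 = 119
Proposal F: 9×5 + 10×5 + 9×5 + 7×3 + 7×6 = 203

Proposal F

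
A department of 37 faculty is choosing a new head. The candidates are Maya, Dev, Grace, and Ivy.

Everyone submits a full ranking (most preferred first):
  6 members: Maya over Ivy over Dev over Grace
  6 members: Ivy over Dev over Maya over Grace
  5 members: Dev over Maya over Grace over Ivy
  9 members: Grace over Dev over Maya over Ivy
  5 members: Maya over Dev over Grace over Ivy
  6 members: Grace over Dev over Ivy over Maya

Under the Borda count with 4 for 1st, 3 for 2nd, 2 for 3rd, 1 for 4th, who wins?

Dev

Maya: 6×4 + 6×2 + 5×3 + 9×2 + 5×4 + 6×1 = 95
Dev: 6×2 + 6×3 + 5×4 + 9×3 + 5×3 + 6×3 = 110
Grace: 6×1 + 6×1 + 5×2 + 9×4 + 5×2 + 6×4 = 92
Ivy: 6×3 + 6×4 + 5×1 + 9×1 + 5×1 + 6×2 = 73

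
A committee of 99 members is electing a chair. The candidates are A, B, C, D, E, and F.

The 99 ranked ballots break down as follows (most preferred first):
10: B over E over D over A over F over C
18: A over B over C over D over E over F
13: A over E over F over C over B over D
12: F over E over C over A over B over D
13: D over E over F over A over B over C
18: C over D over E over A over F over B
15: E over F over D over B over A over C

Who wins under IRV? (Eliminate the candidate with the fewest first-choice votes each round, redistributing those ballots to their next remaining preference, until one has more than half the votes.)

E

Round 1: A 31, B 10, C 18, D 13, E 15, F 12. B eliminated.
Round 2: A 31, C 18, D 13, E 25, F 12. F eliminated.
Round 3: A 31, C 18, D 13, E 37. D eliminated.
Round 4: A 31, C 18, E 50. E has a majority (≥50).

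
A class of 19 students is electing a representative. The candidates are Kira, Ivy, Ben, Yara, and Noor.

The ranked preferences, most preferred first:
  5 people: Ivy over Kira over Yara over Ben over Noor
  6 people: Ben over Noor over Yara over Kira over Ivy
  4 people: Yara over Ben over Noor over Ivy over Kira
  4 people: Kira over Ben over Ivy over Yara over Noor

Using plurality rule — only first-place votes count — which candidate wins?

First-place votes: Kira 4, Ivy 5, Ben 6, Yara 4, Noor 0.

Ben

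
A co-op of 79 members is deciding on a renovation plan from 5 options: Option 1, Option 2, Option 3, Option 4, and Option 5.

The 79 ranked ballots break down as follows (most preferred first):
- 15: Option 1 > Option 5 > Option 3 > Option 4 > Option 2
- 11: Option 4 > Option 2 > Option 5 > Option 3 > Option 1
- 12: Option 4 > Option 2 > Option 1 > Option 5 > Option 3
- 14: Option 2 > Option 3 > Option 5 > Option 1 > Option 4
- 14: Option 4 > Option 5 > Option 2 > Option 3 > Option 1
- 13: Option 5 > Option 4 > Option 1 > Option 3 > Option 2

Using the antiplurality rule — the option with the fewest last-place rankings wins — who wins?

Last-place votes: Option 1 25, Option 2 28, Option 3 12, Option 4 14, Option 5 0.

Option 5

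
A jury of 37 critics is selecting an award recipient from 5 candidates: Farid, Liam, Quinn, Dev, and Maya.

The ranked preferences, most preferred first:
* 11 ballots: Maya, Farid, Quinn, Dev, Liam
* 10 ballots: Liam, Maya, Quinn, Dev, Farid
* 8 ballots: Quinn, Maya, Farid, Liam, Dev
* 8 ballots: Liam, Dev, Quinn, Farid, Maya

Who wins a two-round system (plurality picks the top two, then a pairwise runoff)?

Maya

Round 1 first-place votes: Farid 0, Liam 18, Quinn 8, Dev 0, Maya 11. Liam and Maya advance.
Runoff: Liam is ranked above Maya on 18 ballots, Maya above Liam on 19.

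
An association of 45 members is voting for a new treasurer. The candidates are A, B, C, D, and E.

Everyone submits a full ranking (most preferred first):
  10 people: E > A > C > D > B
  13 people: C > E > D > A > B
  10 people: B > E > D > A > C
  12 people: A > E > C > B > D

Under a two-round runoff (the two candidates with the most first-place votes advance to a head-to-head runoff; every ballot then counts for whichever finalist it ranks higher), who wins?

Round 1 first-place votes: A 12, B 10, C 13, D 0, E 10. C and A advance.
Runoff: C is ranked above A on 13 ballots, A above C on 32.

A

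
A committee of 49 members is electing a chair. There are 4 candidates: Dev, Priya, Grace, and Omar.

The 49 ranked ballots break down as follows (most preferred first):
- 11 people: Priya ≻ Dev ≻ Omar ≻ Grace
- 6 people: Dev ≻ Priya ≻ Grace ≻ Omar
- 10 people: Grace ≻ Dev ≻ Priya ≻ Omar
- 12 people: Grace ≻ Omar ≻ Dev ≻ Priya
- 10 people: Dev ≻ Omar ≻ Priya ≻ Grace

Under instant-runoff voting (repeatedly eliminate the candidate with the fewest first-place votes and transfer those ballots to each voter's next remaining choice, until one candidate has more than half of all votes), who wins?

Round 1: Dev 16, Priya 11, Grace 22, Omar 0. Omar eliminated.
Round 2: Dev 16, Priya 11, Grace 22. Priya eliminated.
Round 3: Dev 27, Grace 22. Dev has a majority (≥25).

Dev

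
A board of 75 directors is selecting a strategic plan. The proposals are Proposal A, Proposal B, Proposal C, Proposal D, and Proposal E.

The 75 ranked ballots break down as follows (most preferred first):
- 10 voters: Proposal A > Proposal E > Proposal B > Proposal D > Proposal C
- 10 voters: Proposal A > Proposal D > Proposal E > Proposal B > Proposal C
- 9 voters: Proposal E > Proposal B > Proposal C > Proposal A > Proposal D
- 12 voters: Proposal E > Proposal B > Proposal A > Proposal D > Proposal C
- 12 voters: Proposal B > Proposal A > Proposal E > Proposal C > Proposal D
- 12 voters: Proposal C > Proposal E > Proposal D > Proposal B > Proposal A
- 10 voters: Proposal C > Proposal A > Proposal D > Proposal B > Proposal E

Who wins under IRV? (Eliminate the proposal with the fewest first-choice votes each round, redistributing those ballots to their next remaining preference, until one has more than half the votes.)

Round 1: Proposal A 20, Proposal B 12, Proposal C 22, Proposal D 0, Proposal E 21. Proposal D eliminated.
Round 2: Proposal A 20, Proposal B 12, Proposal C 22, Proposal E 21. Proposal B eliminated.
Round 3: Proposal A 32, Proposal C 22, Proposal E 21. Proposal E eliminated.
Round 4: Proposal A 44, Proposal C 31. Proposal A has a majority (≥38).

Proposal A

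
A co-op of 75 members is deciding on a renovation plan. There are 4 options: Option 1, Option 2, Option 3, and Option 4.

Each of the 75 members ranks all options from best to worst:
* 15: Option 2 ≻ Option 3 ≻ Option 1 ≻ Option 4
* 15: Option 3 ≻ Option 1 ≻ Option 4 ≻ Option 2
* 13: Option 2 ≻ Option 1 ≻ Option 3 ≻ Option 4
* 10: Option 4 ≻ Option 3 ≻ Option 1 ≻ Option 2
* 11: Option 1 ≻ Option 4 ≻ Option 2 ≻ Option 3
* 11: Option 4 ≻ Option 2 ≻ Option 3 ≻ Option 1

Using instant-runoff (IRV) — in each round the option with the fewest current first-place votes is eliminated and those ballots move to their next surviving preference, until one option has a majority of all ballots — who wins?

Round 1: Option 1 11, Option 2 28, Option 3 15, Option 4 21. Option 1 eliminated.
Round 2: Option 2 28, Option 3 15, Option 4 32. Option 3 eliminated.
Round 3: Option 2 28, Option 4 47. Option 4 has a majority (≥38).

Option 4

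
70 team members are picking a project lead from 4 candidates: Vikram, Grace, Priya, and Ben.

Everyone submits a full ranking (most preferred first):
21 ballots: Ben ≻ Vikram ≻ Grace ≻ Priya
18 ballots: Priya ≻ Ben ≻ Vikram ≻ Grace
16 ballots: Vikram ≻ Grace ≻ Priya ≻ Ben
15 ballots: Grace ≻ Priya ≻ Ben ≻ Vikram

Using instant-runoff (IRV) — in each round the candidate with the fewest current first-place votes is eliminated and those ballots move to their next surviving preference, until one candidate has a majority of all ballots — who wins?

Round 1: Vikram 16, Grace 15, Priya 18, Ben 21. Grace eliminated.
Round 2: Vikram 16, Priya 33, Ben 21. Vikram eliminated.
Round 3: Priya 49, Ben 21. Priya has a majority (≥36).

Priya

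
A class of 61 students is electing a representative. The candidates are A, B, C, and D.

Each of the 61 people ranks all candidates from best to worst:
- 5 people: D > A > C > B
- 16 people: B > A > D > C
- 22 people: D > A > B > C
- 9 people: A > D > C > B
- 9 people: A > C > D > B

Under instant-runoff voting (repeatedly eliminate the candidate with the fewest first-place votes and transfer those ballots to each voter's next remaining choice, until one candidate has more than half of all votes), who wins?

Round 1: A 18, B 16, C 0, D 27. C eliminated.
Round 2: A 18, B 16, D 27. B eliminated.
Round 3: A 34, D 27. A has a majority (≥31).

A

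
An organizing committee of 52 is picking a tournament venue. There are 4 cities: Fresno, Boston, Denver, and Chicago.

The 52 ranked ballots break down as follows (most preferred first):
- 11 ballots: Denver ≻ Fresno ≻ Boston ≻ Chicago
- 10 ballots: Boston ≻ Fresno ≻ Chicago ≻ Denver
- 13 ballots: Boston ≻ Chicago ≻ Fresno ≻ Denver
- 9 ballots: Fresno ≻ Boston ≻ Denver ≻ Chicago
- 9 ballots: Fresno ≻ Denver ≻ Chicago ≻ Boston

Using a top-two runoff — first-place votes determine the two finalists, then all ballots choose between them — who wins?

Round 1 first-place votes: Fresno 18, Boston 23, Denver 11, Chicago 0. Boston and Fresno advance.
Runoff: Boston is ranked above Fresno on 23 ballots, Fresno above Boston on 29.

Fresno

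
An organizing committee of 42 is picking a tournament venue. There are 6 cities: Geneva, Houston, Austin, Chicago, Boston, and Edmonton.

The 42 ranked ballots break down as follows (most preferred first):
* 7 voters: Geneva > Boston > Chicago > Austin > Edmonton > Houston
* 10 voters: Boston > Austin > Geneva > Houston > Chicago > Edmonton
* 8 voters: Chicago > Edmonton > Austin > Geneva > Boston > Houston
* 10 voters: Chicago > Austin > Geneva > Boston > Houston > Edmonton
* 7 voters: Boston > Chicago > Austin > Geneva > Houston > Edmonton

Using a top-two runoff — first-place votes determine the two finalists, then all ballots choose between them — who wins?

Boston

Round 1 first-place votes: Geneva 7, Houston 0, Austin 0, Chicago 18, Boston 17, Edmonton 0. Chicago and Boston advance.
Runoff: Chicago is ranked above Boston on 18 ballots, Boston above Chicago on 24.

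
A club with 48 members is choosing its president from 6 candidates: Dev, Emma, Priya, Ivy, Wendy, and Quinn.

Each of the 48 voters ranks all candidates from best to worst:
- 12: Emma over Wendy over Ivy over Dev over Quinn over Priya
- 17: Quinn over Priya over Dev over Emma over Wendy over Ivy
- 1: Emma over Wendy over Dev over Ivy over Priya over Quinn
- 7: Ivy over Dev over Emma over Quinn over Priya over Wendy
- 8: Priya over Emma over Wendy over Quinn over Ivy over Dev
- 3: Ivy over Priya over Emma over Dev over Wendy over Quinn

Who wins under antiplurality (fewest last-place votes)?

Last-place votes: Dev 8, Emma 0, Priya 12, Ivy 17, Wendy 7, Quinn 4.

Emma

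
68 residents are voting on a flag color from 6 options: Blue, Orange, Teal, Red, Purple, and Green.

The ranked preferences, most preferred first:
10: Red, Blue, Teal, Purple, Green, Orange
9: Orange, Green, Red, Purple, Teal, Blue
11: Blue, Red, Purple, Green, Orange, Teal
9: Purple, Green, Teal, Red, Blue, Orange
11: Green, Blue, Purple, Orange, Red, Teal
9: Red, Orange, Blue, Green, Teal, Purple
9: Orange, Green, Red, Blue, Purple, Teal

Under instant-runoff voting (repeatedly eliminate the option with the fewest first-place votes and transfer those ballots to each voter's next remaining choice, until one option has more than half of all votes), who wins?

Green

Round 1: Blue 11, Orange 18, Teal 0, Red 19, Purple 9, Green 11. Teal eliminated.
Round 2: Blue 11, Orange 18, Red 19, Purple 9, Green 11. Purple eliminated.
Round 3: Blue 11, Orange 18, Red 19, Green 20. Blue eliminated.
Round 4: Orange 18, Red 30, Green 20. Orange eliminated.
Round 5: Red 30, Green 38. Green has a majority (≥35).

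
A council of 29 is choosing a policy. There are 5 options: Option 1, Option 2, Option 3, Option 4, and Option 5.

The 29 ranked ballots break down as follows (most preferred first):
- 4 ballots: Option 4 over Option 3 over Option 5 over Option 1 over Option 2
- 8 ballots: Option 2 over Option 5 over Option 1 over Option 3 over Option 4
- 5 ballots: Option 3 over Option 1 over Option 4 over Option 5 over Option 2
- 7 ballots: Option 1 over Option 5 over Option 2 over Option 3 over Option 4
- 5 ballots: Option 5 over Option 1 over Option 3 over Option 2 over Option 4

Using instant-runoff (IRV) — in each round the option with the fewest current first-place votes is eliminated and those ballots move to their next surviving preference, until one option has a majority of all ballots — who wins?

Round 1: Option 1 7, Option 2 8, Option 3 5, Option 4 4, Option 5 5. Option 4 eliminated.
Round 2: Option 1 7, Option 2 8, Option 3 9, Option 5 5. Option 5 eliminated.
Round 3: Option 1 12, Option 2 8, Option 3 9. Option 2 eliminated.
Round 4: Option 1 20, Option 3 9. Option 1 has a majority (≥15).

Option 1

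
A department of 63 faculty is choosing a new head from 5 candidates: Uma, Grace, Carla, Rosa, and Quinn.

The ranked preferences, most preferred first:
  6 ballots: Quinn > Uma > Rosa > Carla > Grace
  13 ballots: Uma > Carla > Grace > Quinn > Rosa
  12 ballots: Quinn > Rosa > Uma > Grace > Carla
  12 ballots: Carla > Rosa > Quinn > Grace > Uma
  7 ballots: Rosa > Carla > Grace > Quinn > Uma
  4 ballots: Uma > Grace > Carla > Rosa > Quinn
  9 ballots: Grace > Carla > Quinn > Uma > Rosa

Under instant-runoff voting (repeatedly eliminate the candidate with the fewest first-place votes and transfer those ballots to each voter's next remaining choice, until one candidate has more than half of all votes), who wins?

Carla

Round 1: Uma 17, Grace 9, Carla 12, Rosa 7, Quinn 18. Rosa eliminated.
Round 2: Uma 17, Grace 9, Carla 19, Quinn 18. Grace eliminated.
Round 3: Uma 17, Carla 28, Quinn 18. Uma eliminated.
Round 4: Carla 45, Quinn 18. Carla has a majority (≥32).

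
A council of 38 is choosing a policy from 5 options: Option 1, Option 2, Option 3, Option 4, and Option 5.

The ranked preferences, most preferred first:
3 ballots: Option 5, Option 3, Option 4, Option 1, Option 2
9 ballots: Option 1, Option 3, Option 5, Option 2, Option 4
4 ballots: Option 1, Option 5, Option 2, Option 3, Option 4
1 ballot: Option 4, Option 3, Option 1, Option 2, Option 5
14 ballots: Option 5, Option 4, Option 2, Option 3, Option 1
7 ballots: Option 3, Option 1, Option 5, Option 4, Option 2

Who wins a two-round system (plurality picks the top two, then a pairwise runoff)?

Round 1 first-place votes: Option 1 13, Option 2 0, Option 3 7, Option 4 1, Option 5 17. Option 5 and Option 1 advance.
Runoff: Option 5 is ranked above Option 1 on 17 ballots, Option 1 above Option 5 on 21.

Option 1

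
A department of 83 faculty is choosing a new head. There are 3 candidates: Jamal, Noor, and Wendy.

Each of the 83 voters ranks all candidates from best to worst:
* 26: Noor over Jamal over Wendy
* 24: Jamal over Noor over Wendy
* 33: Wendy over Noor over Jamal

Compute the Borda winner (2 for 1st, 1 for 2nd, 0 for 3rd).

Jamal: 26×1 + 24×2 + 33×0 = 74
Noor: 26×2 + 24×1 + 33×1 = 109
Wendy: 26×0 + 24×0 + 33×2 = 66

Noor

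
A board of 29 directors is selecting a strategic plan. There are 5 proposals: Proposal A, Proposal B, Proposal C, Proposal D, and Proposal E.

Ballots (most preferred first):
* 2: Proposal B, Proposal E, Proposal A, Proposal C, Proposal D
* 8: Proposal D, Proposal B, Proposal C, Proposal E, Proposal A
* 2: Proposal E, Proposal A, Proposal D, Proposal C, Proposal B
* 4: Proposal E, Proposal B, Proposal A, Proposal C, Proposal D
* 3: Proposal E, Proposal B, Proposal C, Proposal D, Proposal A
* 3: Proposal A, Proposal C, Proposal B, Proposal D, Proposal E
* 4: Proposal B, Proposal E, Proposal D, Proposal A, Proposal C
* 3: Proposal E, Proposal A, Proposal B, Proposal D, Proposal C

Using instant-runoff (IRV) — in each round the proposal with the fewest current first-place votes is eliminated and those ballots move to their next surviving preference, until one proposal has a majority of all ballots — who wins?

Proposal B

Round 1: Proposal A 3, Proposal B 6, Proposal C 0, Proposal D 8, Proposal E 12. Proposal C eliminated.
Round 2: Proposal A 3, Proposal B 6, Proposal D 8, Proposal E 12. Proposal A eliminated.
Round 3: Proposal B 9, Proposal D 8, Proposal E 12. Proposal D eliminated.
Round 4: Proposal B 17, Proposal E 12. Proposal B has a majority (≥15).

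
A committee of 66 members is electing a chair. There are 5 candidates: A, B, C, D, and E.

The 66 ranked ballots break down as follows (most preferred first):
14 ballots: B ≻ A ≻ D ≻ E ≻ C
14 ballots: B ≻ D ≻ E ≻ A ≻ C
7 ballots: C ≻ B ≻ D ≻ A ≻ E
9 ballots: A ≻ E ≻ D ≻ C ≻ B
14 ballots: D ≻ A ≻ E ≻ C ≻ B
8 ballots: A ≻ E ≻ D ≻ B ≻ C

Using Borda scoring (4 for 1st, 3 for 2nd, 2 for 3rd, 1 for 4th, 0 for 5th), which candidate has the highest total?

A: 14×3 + 14×1 + 7×1 + 9×4 + 14×3 + 8×4 = 173
B: 14×4 + 14×4 + 7×3 + 9×0 + 14×0 + 8×1 = 141
C: 14×0 + 14×0 + 7×4 + 9×1 + 14×1 + 8×0 = 51
D: 14×2 + 14×3 + 7×2 + 9×2 + 14×4 + 8×2 = 174
E: 14×1 + 14×2 + 7×0 + 9×3 + 14×2 + 8×3 = 121

D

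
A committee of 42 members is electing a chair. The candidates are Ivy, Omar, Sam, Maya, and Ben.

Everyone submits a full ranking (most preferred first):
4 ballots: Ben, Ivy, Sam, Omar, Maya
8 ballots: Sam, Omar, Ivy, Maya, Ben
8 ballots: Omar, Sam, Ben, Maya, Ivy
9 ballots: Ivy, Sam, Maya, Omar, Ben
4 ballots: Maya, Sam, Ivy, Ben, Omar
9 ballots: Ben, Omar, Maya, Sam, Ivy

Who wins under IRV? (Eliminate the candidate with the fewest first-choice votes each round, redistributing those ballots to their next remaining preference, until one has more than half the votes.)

Round 1: Ivy 9, Omar 8, Sam 8, Maya 4, Ben 13. Maya eliminated.
Round 2: Ivy 9, Omar 8, Sam 12, Ben 13. Omar eliminated.
Round 3: Ivy 9, Sam 20, Ben 13. Ivy eliminated.
Round 4: Sam 29, Ben 13. Sam has a majority (≥22).

Sam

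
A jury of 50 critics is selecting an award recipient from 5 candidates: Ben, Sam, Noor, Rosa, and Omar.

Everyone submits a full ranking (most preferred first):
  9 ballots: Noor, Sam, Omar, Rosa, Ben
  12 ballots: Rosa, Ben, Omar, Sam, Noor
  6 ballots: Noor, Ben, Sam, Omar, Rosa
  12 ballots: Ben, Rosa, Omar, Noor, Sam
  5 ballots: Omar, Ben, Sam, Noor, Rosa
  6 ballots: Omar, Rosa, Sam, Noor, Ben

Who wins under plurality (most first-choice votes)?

First-place votes: Ben 12, Sam 0, Noor 15, Rosa 12, Omar 11.

Noor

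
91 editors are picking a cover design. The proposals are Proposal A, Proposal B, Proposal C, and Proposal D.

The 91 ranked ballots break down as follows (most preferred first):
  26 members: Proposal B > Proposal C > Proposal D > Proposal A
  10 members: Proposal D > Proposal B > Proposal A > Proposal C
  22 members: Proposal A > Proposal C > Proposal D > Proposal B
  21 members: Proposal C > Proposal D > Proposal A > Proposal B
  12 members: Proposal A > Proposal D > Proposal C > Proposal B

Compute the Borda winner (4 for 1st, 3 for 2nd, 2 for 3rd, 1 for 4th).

Proposal A: 26×1 + 10×2 + 22×4 + 21×2 + 12×4 = 224
Proposal B: 26×4 + 10×3 + 22×1 + 21×1 + 12×1 = 189
Proposal C: 26×3 + 10×1 + 22×3 + 21×4 + 12×2 = 262
Proposal D: 26×2 + 10×4 + 22×2 + 21×3 + 12×3 = 235

Proposal C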